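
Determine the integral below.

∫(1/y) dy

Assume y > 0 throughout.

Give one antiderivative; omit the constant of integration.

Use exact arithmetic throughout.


Answer: log(y).


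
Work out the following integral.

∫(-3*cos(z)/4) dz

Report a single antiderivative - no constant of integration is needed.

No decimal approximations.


Answer: -3*sin(z)/4.


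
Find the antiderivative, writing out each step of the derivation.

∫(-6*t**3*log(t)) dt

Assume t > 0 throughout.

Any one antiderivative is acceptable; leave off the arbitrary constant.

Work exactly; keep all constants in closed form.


Step 1. Integrate ∫(-6*t**3*log(t)) dt by parts with u = log(t), dv = (-6*t**3) dt, so v = -3*t**4/2 [assuming t > 0]: now -3*t**4*log(t)/2 + ∫(3*t**3/2) dt.
Step 2. Evaluate the standard form: now -3*t**4*log(t)/2 + 3*t**4/8.
Answer: -3*t**4*log(t)/2 + 3*t**4/8.


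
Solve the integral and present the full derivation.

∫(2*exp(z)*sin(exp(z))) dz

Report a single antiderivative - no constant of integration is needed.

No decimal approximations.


Step 1. Substitute u = exp(z), turning ∫(2*exp(z)*sin(exp(z))) dz into ∫(2*sin(u)) du: now ∫(2*sin(u)) du.
Step 2. Evaluate the standard form: now -2*cos(u).
Step 3. Substitute back u = exp(z): now -2*cos(exp(z)).
Answer: -2*cos(exp(z)).


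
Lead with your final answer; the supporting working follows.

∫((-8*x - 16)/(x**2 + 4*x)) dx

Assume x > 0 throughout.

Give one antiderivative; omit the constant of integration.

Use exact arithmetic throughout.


The answer is -4*log(x) - 4*log(x + 4).
Step 1. Decompose ∫((-8*x - 16)/(x**2 + 4*x)) dx by partial fractions, (-8*x - 16)/(x**2 + 4*x) = -4/(x + 4) - 4/x: now ∫(-4/x) dx + ∫(-4/(x + 4)) dx.
Step 2. Evaluate the standard form [assuming x > 0]: now -4*log(x) + ∫(-4/(x + 4)) dx.
Step 3. Evaluate the standard form [assuming x > -4]: now -4*log(x) - 4*log(x + 4).
Answer: -4*log(x) - 4*log(x + 4).


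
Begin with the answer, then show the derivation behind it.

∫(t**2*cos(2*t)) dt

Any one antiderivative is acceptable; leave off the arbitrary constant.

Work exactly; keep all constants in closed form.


The answer is t**2*sin(2*t)/2 + t*cos(2*t)/2 - sin(2*t)/4.
Step 1. Integrate ∫(t**2*cos(2*t)) dt by parts with u = t**2, dv = (cos(2*t)) dt, so v = sin(2*t)/2: now t**2*sin(2*t)/2 + ∫(-t*sin(2*t)) dt.
Step 2. Integrate ∫(-t*sin(2*t)) dt by parts with u = t, dv = (-sin(2*t)) dt, so v = cos(2*t)/2: now t**2*sin(2*t)/2 + t*cos(2*t)/2 + ∫(-cos(2*t)/2) dt.
Step 3. Evaluate the standard form: now t**2*sin(2*t)/2 + t*cos(2*t)/2 - sin(2*t)/4.
Answer: t**2*sin(2*t)/2 + t*cos(2*t)/2 - sin(2*t)/4.


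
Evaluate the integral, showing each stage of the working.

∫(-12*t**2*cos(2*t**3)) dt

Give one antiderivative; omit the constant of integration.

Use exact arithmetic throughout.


Step 1. Substitute u = t**3, turning ∫(-12*t**2*cos(2*t**3)) dt into ∫(-4*cos(2*u)) du: now ∫(-4*cos(2*u)) du.
Step 2. Evaluate the standard form: now -2*sin(2*u).
Step 3. Substitute back u = t**3: now -2*sin(2*t**3).
Answer: -2*sin(2*t**3).


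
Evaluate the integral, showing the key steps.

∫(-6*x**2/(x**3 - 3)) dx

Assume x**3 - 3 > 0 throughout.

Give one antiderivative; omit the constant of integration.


Step 1. Substitute u = x**3 - 3, turning ∫(-6*x**2/(x**3 - 3)) dx into ∫(-2/u) du: now ∫(-2/u) du.
Step 2. Evaluate the standard form [assuming u > 0]: now -2*log(u).
Step 3. Substitute back u = x**3 - 3: now -2*log(x**3 - 3).
Answer: -2*log(x**3 - 3).


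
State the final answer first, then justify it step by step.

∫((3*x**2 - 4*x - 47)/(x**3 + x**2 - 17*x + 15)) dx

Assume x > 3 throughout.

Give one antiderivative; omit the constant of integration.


The answer is -2*log(x - 3) + 4*log(x - 1) + log(x + 5).
Step 1. Decompose ∫((3*x**2 - 4*x - 47)/(x**3 + x**2 - 17*x + 15)) dx by partial fractions, (3*x**2 - 4*x - 47)/(x**3 + x**2 - 17*x + 15) = 1/(x + 5) + 4/(x - 1) - 2/(x - 3): now ∫(-2/(x - 3)) dx + ∫(4/(x - 1)) dx + ∫(1/(x + 5)) dx.
Step 2. Evaluate the standard form [assuming x > 3]: now -2*log(x - 3) + ∫(4/(x - 1)) dx + ∫(1/(x + 5)) dx.
Step 3. Evaluate the standard form [assuming x > -5]: now -2*log(x - 3) + log(x + 5) + ∫(4/(x - 1)) dx.
Step 4. Evaluate the standard form [assuming x > 1]: now -2*log(x - 3) + 4*log(x - 1) + log(x + 5).
Answer: -2*log(x - 3) + 4*log(x - 1) + log(x + 5).


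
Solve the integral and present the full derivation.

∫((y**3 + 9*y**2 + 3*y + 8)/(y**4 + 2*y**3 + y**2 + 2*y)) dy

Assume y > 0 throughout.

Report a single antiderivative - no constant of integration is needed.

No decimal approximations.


Step 1. Decompose ∫((y**3 + 9*y**2 + 3*y + 8)/(y**4 + 2*y**3 + y**2 + 2*y)) dy by partial fractions, (y**3 + 9*y**2 + 3*y + 8)/(y**4 + 2*y**3 + y**2 + 2*y) = 1/(y**2 + 1) - 3/(y + 2) + 4/y: now ∫(4/y) dy + ∫(-3/(y + 2)) dy + ∫(1/(y**2 + 1)) dy.
Step 2. Evaluate the standard form [assuming y > 0]: now 4*log(y) + ∫(-3/(y + 2)) dy + ∫(1/(y**2 + 1)) dy.
Step 3. Evaluate the standard form [assuming y > -2]: now 4*log(y) - 3*log(y + 2) + ∫(1/(y**2 + 1)) dy.
Step 4. Evaluate the standard form: now 4*log(y) - 3*log(y + 2) + atan(y).
Answer: 4*log(y) - 3*log(y + 2) + atan(y).


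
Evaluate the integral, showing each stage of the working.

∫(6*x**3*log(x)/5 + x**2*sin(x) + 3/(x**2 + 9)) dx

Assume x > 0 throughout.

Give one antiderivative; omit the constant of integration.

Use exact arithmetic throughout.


Step 1. Rewrite: now ∫(x**2*sin(x)) dx + ∫(6*x**3*log(x)/5) dx + ∫(3/(x**2 + 9)) dx.
Step 2. Integrate ∫(6*x**3*log(x)/5) dx by parts with u = log(x), dv = (6*x**3/5) dx, so v = 3*x**4/10 [assuming x > 0]: now 3*x**4*log(x)/10 + ∫(-3*x**3/10) dx + ∫(x**2*sin(x)) dx + ∫(3/(x**2 + 9)) dx.
Step 3. Evaluate the standard form: now 3*x**4*log(x)/10 - 3*x**4/40 + ∫(x**2*sin(x)) dx + ∫(3/(x**2 + 9)) dx.
Step 4. Integrate ∫(x**2*sin(x)) dx by parts with u = x**2, dv = (sin(x)) dx, so v = -cos(x): now 3*x**4*log(x)/10 - 3*x**4/40 - x**2*cos(x) + ∫(2*x*cos(x)) dx + ∫(3/(x**2 + 9)) dx.
Step 5. Integrate ∫(2*x*cos(x)) dx by parts with u = x, dv = (2*cos(x)) dx, so v = 2*sin(x): now 3*x**4*log(x)/10 - 3*x**4/40 - x**2*cos(x) + 2*x*sin(x) + ∫(3/(x**2 + 9)) dx + ∫(-2*sin(x)) dx.
Step 6. Evaluate the standard form: now 3*x**4*log(x)/10 - 3*x**4/40 - x**2*cos(x) + 2*x*sin(x) + 2*cos(x) + ∫(3/(x**2 + 9)) dx.
Step 7. Evaluate the standard form: now 3*x**4*log(x)/10 - 3*x**4/40 - x**2*cos(x) + 2*x*sin(x) + 2*cos(x) + atan(x/3).
Answer: 3*x**4*log(x)/10 - 3*x**4/40 - x**2*cos(x) + 2*x*sin(x) + 2*cos(x) + atan(x/3).


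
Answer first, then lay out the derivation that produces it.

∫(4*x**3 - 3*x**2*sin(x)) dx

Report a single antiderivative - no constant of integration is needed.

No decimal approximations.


The answer is x**4 + 3*x**2*cos(x) - 6*x*sin(x) - 6*cos(x).
Step 1. Rewrite: now ∫(4*x**3) dx + ∫(-3*x**2*sin(x)) dx.
Step 2. Integrate ∫(-3*x**2*sin(x)) dx by parts with u = x**2, dv = (-3*sin(x)) dx, so v = 3*cos(x): now 3*x**2*cos(x) + ∫(4*x**3) dx + ∫(-6*x*cos(x)) dx.
Step 3. Integrate ∫(-6*x*cos(x)) dx by parts with u = x, dv = (-6*cos(x)) dx, so v = -6*sin(x): now 3*x**2*cos(x) - 6*x*sin(x) + ∫(4*x**3) dx + ∫(6*sin(x)) dx.
Step 4. Evaluate the standard form: now 3*x**2*cos(x) - 6*x*sin(x) - 6*cos(x) + ∫(4*x**3) dx.
Step 5. Evaluate the standard form: now x**4 + 3*x**2*cos(x) - 6*x*sin(x) - 6*cos(x).
Answer: x**4 + 3*x**2*cos(x) - 6*x*sin(x) - 6*cos(x).


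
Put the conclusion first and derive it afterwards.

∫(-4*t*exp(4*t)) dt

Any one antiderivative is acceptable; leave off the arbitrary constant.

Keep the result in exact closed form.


The answer is -t*exp(4*t) + exp(4*t)/4.
Step 1. Integrate ∫(-4*t*exp(4*t)) dt by parts with u = t, dv = (-4*exp(4*t)) dt, so v = -exp(4*t): now -t*exp(4*t) + ∫(exp(4*t)) dt.
Step 2. Evaluate the standard form: now -t*exp(4*t) + exp(4*t)/4.
Answer: -t*exp(4*t) + exp(4*t)/4.


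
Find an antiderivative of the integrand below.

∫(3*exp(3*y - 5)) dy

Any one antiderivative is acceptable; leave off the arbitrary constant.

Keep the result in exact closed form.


Answer: exp(3*y - 5).


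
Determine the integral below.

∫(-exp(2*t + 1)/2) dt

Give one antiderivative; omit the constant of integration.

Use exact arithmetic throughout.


Answer: -exp(2*t + 1)/4.


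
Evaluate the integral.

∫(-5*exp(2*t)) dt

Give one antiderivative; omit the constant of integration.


Answer: -5*exp(2*t)/2.


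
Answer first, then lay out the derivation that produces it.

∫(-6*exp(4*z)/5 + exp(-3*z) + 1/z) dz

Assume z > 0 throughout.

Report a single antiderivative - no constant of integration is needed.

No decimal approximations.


The answer is -3*exp(4*z)/10 + log(z) - exp(-3*z)/3.
Step 1. Rewrite: now ∫(1/z) dz + ∫(exp(-3*z)) dz + ∫(-6*exp(4*z)/5) dz.
Step 2. Evaluate the standard form [assuming z > 0]: now log(z) + ∫(exp(-3*z)) dz + ∫(-6*exp(4*z)/5) dz.
Step 3. Evaluate the standard form: now -3*exp(4*z)/10 + log(z) + ∫(exp(-3*z)) dz.
Step 4. Evaluate the standard form: now -3*exp(4*z)/10 + log(z) - exp(-3*z)/3.
Answer: -3*exp(4*z)/10 + log(z) - exp(-3*z)/3.


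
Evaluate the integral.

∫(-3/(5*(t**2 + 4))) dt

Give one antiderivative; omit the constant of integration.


Answer: -3*atan(t/2)/10.


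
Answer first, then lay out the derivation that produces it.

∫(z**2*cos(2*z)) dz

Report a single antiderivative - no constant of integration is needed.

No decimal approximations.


The answer is z**2*sin(2*z)/2 + z*cos(2*z)/2 - sin(2*z)/4.
Step 1. Integrate ∫(z**2*cos(2*z)) dz by parts with u = z**2, dv = (cos(2*z)) dz, so v = sin(2*z)/2: now z**2*sin(2*z)/2 + ∫(-z*sin(2*z)) dz.
Step 2. Integrate ∫(-z*sin(2*z)) dz by parts with u = z, dv = (-sin(2*z)) dz, so v = cos(2*z)/2: now z**2*sin(2*z)/2 + z*cos(2*z)/2 + ∫(-cos(2*z)/2) dz.
Step 3. Evaluate the standard form: now z**2*sin(2*z)/2 + z*cos(2*z)/2 - sin(2*z)/4.
Answer: z**2*sin(2*z)/2 + z*cos(2*z)/2 - sin(2*z)/4.


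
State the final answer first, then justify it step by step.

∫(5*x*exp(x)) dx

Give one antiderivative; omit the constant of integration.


The answer is 5*x*exp(x) - 5*exp(x).
Step 1. Integrate ∫(5*x*exp(x)) dx by parts with u = x, dv = (5*exp(x)) dx, so v = 5*exp(x): now 5*x*exp(x) + ∫(-5*exp(x)) dx.
Step 2. Evaluate the standard form: now 5*x*exp(x) - 5*exp(x).
Answer: 5*x*exp(x) - 5*exp(x).


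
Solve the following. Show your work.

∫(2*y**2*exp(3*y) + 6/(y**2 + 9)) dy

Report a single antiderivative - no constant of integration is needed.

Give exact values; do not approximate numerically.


Step 1. Rewrite: now ∫(2*y**2*exp(3*y)) dy + ∫(6/(y**2 + 9)) dy.
Step 2. Integrate ∫(2*y**2*exp(3*y)) dy by parts with u = y**2, dv = (2*exp(3*y)) dy, so v = 2*exp(3*y)/3: now 2*y**2*exp(3*y)/3 + ∫(-4*y*exp(3*y)/3) dy + ∫(6/(y**2 + 9)) dy.
Step 3. Integrate ∫(-4*y*exp(3*y)/3) dy by parts with u = y, dv = (-4*exp(3*y)/3) dy, so v = -4*exp(3*y)/9: now 2*y**2*exp(3*y)/3 - 4*y*exp(3*y)/9 + ∫(6/(y**2 + 9)) dy + ∫(4*exp(3*y)/9) dy.
Step 4. Evaluate the standard form: now 2*y**2*exp(3*y)/3 - 4*y*exp(3*y)/9 + 4*exp(3*y)/27 + ∫(6/(y**2 + 9)) dy.
Step 5. Evaluate the standard form: now 2*y**2*exp(3*y)/3 - 4*y*exp(3*y)/9 + 4*exp(3*y)/27 + 2*atan(y/3).
Answer: 2*y**2*exp(3*y)/3 - 4*y*exp(3*y)/9 + 4*exp(3*y)/27 + 2*atan(y/3).


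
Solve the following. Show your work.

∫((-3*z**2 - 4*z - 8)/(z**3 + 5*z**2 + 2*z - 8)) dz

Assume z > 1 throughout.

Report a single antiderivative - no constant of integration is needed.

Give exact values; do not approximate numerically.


Step 1. Decompose ∫((-3*z**2 - 4*z - 8)/(z**3 + 5*z**2 + 2*z - 8)) dz by partial fractions, (-3*z**2 - 4*z - 8)/(z**3 + 5*z**2 + 2*z - 8) = -4/(z + 4) + 2/(z + 2) - 1/(z - 1): now ∫(-1/(z - 1)) dz + ∫(2/(z + 2)) dz + ∫(-4/(z + 4)) dz.
Step 2. Evaluate the standard form [assuming z > -2]: now 2*log(z + 2) + ∫(-1/(z - 1)) dz + ∫(-4/(z + 4)) dz.
Step 3. Evaluate the standard form [assuming z > -4]: now 2*log(z + 2) - 4*log(z + 4) + ∫(-1/(z - 1)) dz.
Step 4. Evaluate the standard form [assuming z > 1]: now -log(z - 1) + 2*log(z + 2) - 4*log(z + 4).
Answer: -log(z - 1) + 2*log(z + 2) - 4*log(z + 4).


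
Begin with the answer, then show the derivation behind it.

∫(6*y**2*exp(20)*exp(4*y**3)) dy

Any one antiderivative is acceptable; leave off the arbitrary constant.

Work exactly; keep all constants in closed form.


The answer is exp(4*y**3 + 20)/2.
Step 1. Substitute u = y**3 + 5, turning ∫(6*y**2*exp(20)*exp(4*y**3)) dy into ∫(2*exp(4*u)) du: now ∫(2*exp(4*u)) du.
Step 2. Evaluate the standard form: now exp(4*u)/2.
Step 3. Substitute back u = y**3 + 5: now exp(4*y**3 + 20)/2.
Answer: exp(4*y**3 + 20)/2.


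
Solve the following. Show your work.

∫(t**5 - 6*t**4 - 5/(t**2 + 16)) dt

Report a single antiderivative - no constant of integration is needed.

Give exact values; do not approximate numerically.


Step 1. Rewrite: now ∫(-6*t**4) dt + ∫(t**5) dt + ∫(-5/(t**2 + 16)) dt.
Step 2. Evaluate the standard form: now -5*atan(t/4)/4 + ∫(-6*t**4) dt + ∫(t**5) dt.
Step 3. Evaluate the standard form: now -6*t**5/5 - 5*atan(t/4)/4 + ∫(t**5) dt.
Step 4. Evaluate the standard form: now t**6/6 - 6*t**5/5 - 5*atan(t/4)/4.
Answer: t**6/6 - 6*t**5/5 - 5*atan(t/4)/4.


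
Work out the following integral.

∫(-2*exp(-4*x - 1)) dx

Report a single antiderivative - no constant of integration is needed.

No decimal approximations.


Answer: exp(-4*x - 1)/2.


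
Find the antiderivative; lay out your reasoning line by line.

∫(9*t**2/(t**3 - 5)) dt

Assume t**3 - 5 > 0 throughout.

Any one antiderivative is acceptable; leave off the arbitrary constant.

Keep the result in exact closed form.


Step 1. Substitute u = t**3 - 5, turning ∫(9*t**2/(t**3 - 5)) dt into ∫(3/u) du: now ∫(3/u) du.
Step 2. Evaluate the standard form [assuming u > 0]: now 3*log(u).
Step 3. Substitute back u = t**3 - 5: now 3*log(t**3 - 5).
Answer: 3*log(t**3 - 5).


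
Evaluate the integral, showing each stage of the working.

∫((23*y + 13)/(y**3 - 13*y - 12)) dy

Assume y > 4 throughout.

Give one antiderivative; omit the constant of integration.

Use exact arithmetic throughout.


Step 1. Decompose ∫((23*y + 13)/(y**3 - 13*y - 12)) dy by partial fractions, (23*y + 13)/(y**3 - 13*y - 12) = -4/(y + 3) + 1/(y + 1) + 3/(y - 4): now ∫(3/(y - 4)) dy + ∫(1/(y + 1)) dy + ∫(-4/(y + 3)) dy.
Step 2. Evaluate the standard form [assuming y > 4]: now 3*log(y - 4) + ∫(1/(y + 1)) dy + ∫(-4/(y + 3)) dy.
Step 3. Evaluate the standard form [assuming y > -1]: now 3*log(y - 4) + log(y + 1) + ∫(-4/(y + 3)) dy.
Step 4. Evaluate the standard form [assuming y > -3]: now 3*log(y - 4) + log(y + 1) - 4*log(y + 3).
Answer: 3*log(y - 4) + log(y + 1) - 4*log(y + 3).


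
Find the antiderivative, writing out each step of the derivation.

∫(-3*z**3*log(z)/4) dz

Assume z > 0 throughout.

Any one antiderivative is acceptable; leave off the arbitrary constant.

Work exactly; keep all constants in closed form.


Step 1. Integrate ∫(-3*z**3*log(z)/4) dz by parts with u = log(z), dv = (-3*z**3/4) dz, so v = -3*z**4/16 [assuming z > 0]: now -3*z**4*log(z)/16 + ∫(3*z**3/16) dz.
Step 2. Evaluate the standard form: now -3*z**4*log(z)/16 + 3*z**4/64.
Answer: -3*z**4*log(z)/16 + 3*z**4/64.


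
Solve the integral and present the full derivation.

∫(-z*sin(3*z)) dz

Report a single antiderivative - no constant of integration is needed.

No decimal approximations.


Step 1. Integrate ∫(-z*sin(3*z)) dz by parts with u = z, dv = (-sin(3*z)) dz, so v = cos(3*z)/3: now z*cos(3*z)/3 + ∫(-cos(3*z)/3) dz.
Step 2. Evaluate the standard form: now z*cos(3*z)/3 - sin(3*z)/9.
Answer: z*cos(3*z)/3 - sin(3*z)/9.


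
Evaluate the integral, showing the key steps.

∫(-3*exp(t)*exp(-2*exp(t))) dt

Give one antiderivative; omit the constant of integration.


Step 1. Substitute u = exp(t), turning ∫(-3*exp(t)*exp(-2*exp(t))) dt into ∫(-3*exp(-2*u)) du: now ∫(-3*exp(-2*u)) du.
Step 2. Evaluate the standard form: now 3*exp(-2*u)/2.
Step 3. Substitute back u = exp(t): now 3*exp(-2*exp(t))/2.
Answer: 3*exp(-2*exp(t))/2.


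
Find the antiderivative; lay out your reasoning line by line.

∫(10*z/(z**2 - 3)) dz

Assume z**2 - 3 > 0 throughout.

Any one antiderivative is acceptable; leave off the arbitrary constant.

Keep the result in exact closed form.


Step 1. Substitute u = z**2 - 3, turning ∫(10*z/(z**2 - 3)) dz into ∫(5/u) du: now ∫(5/u) du.
Step 2. Evaluate the standard form [assuming u > 0]: now 5*log(u).
Step 3. Substitute back u = z**2 - 3: now 5*log(z**2 - 3).
Answer: 5*log(z**2 - 3).


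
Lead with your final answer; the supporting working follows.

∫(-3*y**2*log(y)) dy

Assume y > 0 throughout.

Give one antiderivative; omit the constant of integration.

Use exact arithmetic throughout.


The answer is -y**3*log(y) + y**3/3.
Step 1. Integrate ∫(-3*y**2*log(y)) dy by parts with u = log(y), dv = (-3*y**2) dy, so v = -y**3 [assuming y > 0]: now -y**3*log(y) + ∫(y**2) dy.
Step 2. Evaluate the standard form: now -y**3*log(y) + y**3/3.
Answer: -y**3*log(y) + y**3/3.


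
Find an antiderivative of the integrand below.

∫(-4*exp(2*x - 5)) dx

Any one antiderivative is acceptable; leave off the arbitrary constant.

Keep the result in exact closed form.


Answer: -2*exp(2*x - 5).


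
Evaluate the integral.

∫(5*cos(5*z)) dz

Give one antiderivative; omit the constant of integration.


Answer: sin(5*z).


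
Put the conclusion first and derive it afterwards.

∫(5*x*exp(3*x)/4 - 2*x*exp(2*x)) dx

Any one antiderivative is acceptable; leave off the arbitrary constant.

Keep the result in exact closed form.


The answer is 5*x*exp(3*x)/12 - x*exp(2*x) - 5*exp(3*x)/36 + exp(2*x)/2.
Step 1. Rewrite: now ∫(-2*x*exp(2*x)) dx + ∫(5*x*exp(3*x)/4) dx.
Step 2. Integrate ∫(5*x*exp(3*x)/4) dx by parts with u = x, dv = (5*exp(3*x)/4) dx, so v = 5*exp(3*x)/12: now 5*x*exp(3*x)/12 + ∫(-2*x*exp(2*x)) dx + ∫(-5*exp(3*x)/12) dx.
Step 3. Evaluate the standard form: now 5*x*exp(3*x)/12 - 5*exp(3*x)/36 + ∫(-2*x*exp(2*x)) dx.
Step 4. Integrate ∫(-2*x*exp(2*x)) dx by parts with u = x, dv = (-2*exp(2*x)) dx, so v = -exp(2*x): now 5*x*exp(3*x)/12 - x*exp(2*x) - 5*exp(3*x)/36 + ∫(exp(2*x)) dx.
Step 5. Evaluate the standard form: now 5*x*exp(3*x)/12 - x*exp(2*x) - 5*exp(3*x)/36 + exp(2*x)/2.
Answer: 5*x*exp(3*x)/12 - x*exp(2*x) - 5*exp(3*x)/36 + exp(2*x)/2.


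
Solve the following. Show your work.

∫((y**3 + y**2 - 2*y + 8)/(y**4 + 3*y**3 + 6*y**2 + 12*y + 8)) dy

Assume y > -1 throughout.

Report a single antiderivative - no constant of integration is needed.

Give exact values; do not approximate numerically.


Step 1. Decompose ∫((y**3 + y**2 - 2*y + 8)/(y**4 + 3*y**3 + 6*y**2 + 12*y + 8)) dy by partial fractions, (y**3 + y**2 - 2*y + 8)/(y**4 + 3*y**3 + 6*y**2 + 12*y + 8) = -2/(y**2 + 4) - 1/(y + 2) + 2/(y + 1): now ∫(2/(y + 1)) dy + ∫(-1/(y + 2)) dy + ∫(-2/(y**2 + 4)) dy.
Step 2. Evaluate the standard form [assuming y > -2]: now -log(y + 2) + ∫(2/(y + 1)) dy + ∫(-2/(y**2 + 4)) dy.
Step 3. Evaluate the standard form [assuming y > -1]: now 2*log(y + 1) - log(y + 2) + ∫(-2/(y**2 + 4)) dy.
Step 4. Evaluate the standard form: now 2*log(y + 1) - log(y + 2) - atan(y/2).
Answer: 2*log(y + 1) - log(y + 2) - atan(y/2).


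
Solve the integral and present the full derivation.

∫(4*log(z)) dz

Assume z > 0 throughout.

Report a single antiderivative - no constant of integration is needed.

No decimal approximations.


Step 1. Integrate ∫(4*log(z)) dz by parts with u = log(z), dv = (4) dz, so v = 4*z [assuming z > 0]: now 4*z*log(z) + ∫(-4) dz.
Step 2. Evaluate the standard form: now 4*z*log(z) - 4*z.
Answer: 4*z*log(z) - 4*z.


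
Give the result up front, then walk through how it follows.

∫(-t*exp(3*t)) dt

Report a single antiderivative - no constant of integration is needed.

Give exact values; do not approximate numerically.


The answer is -t*exp(3*t)/3 + exp(3*t)/9.
Step 1. Integrate ∫(-t*exp(3*t)) dt by parts with u = t, dv = (-exp(3*t)) dt, so v = -exp(3*t)/3: now -t*exp(3*t)/3 + ∫(exp(3*t)/3) dt.
Step 2. Evaluate the standard form: now -t*exp(3*t)/3 + exp(3*t)/9.
Answer: -t*exp(3*t)/3 + exp(3*t)/9.


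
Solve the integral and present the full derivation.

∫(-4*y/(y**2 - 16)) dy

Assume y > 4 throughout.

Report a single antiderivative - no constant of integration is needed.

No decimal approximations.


Step 1. Decompose ∫(-4*y/(y**2 - 16)) dy by partial fractions, -4*y/(y**2 - 16) = -2/(y + 4) - 2/(y - 4): now ∫(-2/(y - 4)) dy + ∫(-2/(y + 4)) dy.
Step 2. Evaluate the standard form [assuming y > 4]: now -2*log(y - 4) + ∫(-2/(y + 4)) dy.
Step 3. Evaluate the standard form [assuming y > -4]: now -2*log(y - 4) - 2*log(y + 4).
Answer: -2*log(y - 4) - 2*log(y + 4).


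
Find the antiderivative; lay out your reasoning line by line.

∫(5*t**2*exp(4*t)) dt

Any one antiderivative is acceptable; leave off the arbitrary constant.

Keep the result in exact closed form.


Step 1. Integrate ∫(5*t**2*exp(4*t)) dt by parts with u = t**2, dv = (5*exp(4*t)) dt, so v = 5*exp(4*t)/4: now 5*t**2*exp(4*t)/4 + ∫(-5*t*exp(4*t)/2) dt.
Step 2. Integrate ∫(-5*t*exp(4*t)/2) dt by parts with u = t, dv = (-5*exp(4*t)/2) dt, so v = -5*exp(4*t)/8: now 5*t**2*exp(4*t)/4 - 5*t*exp(4*t)/8 + ∫(5*exp(4*t)/8) dt.
Step 3. Evaluate the standard form: now 5*t**2*exp(4*t)/4 - 5*t*exp(4*t)/8 + 5*exp(4*t)/32.
Answer: 5*t**2*exp(4*t)/4 - 5*t*exp(4*t)/8 + 5*exp(4*t)/32.


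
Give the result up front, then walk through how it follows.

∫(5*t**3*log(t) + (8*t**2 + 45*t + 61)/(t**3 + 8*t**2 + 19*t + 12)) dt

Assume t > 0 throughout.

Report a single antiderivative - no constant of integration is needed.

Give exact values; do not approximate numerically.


The answer is 5*t**4*log(t)/4 - 5*t**4/16 + 4*log(t + 1) + log(t + 3) + 3*log(t + 4).
Step 1. Rewrite: now ∫(5*t**3*log(t)) dt + ∫((8*t**2 + 45*t + 61)/(t**3 + 8*t**2 + 19*t + 12)) dt.
Step 2. Decompose ∫((8*t**2 + 45*t + 61)/(t**3 + 8*t**2 + 19*t + 12)) dt by partial fractions, (8*t**2 + 45*t + 61)/(t**3 + 8*t**2 + 19*t + 12) = 3/(t + 4) + 1/(t + 3) + 4/(t + 1): now ∫(5*t**3*log(t)) dt + ∫(4/(t + 1)) dt + ∫(1/(t + 3)) dt + ∫(3/(t + 4)) dt.
Step 3. Evaluate the standard form [assuming t > -1]: now 4*log(t + 1) + ∫(5*t**3*log(t)) dt + ∫(1/(t + 3)) dt + ∫(3/(t + 4)) dt.
Step 4. Evaluate the standard form [assuming t > -3]: now 4*log(t + 1) + log(t + 3) + ∫(5*t**3*log(t)) dt + ∫(3/(t + 4)) dt.
Step 5. Evaluate the standard form [assuming t > -4]: now 4*log(t + 1) + log(t + 3) + 3*log(t + 4) + ∫(5*t**3*log(t)) dt.
Step 6. Integrate ∫(5*t**3*log(t)) dt by parts with u = log(t), dv = (5*t**3) dt, so v = 5*t**4/4 [assuming t > 0]: now 5*t**4*log(t)/4 + 4*log(t + 1) + log(t + 3) + 3*log(t + 4) + ∫(-5*t**3/4) dt.
Step 7. Evaluate the standard form: now 5*t**4*log(t)/4 - 5*t**4/16 + 4*log(t + 1) + log(t + 3) + 3*log(t + 4).
Answer: 5*t**4*log(t)/4 - 5*t**4/16 + 4*log(t + 1) + log(t + 3) + 3*log(t + 4).


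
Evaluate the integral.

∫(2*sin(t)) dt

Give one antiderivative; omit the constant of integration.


Answer: -2*cos(t).


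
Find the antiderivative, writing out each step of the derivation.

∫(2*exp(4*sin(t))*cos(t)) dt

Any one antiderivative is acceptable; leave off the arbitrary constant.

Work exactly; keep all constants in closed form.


Step 1. Substitute u = sin(t), turning ∫(2*exp(4*sin(t))*cos(t)) dt into ∫(2*exp(4*u)) du: now ∫(2*exp(4*u)) du.
Step 2. Evaluate the standard form: now exp(4*u)/2.
Step 3. Substitute back u = sin(t): now exp(4*sin(t))/2.
Answer: exp(4*sin(t))/2.


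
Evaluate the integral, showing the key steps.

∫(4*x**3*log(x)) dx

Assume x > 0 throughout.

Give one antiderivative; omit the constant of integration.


Step 1. Integrate ∫(4*x**3*log(x)) dx by parts with u = log(x), dv = (4*x**3) dx, so v = x**4 [assuming x > 0]: now x**4*log(x) + ∫(-x**3) dx.
Step 2. Evaluate the standard form: now x**4*log(x) - x**4/4.
Answer: x**4*log(x) - x**4/4.


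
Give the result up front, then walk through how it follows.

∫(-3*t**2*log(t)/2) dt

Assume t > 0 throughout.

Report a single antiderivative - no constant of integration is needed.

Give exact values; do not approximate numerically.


The answer is -t**3*log(t)/2 + t**3/6.
Step 1. Integrate ∫(-3*t**2*log(t)/2) dt by parts with u = log(t), dv = (-3*t**2/2) dt, so v = -t**3/2 [assuming t > 0]: now -t**3*log(t)/2 + ∫(t**2/2) dt.
Step 2. Evaluate the standard form: now -t**3*log(t)/2 + t**3/6.
Answer: -t**3*log(t)/2 + t**3/6.


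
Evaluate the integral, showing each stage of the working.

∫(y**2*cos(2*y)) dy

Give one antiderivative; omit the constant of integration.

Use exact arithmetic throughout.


Step 1. Integrate ∫(y**2*cos(2*y)) dy by parts with u = y**2, dv = (cos(2*y)) dy, so v = sin(2*y)/2: now y**2*sin(2*y)/2 + ∫(-y*sin(2*y)) dy.
Step 2. Integrate ∫(-y*sin(2*y)) dy by parts with u = y, dv = (-sin(2*y)) dy, so v = cos(2*y)/2: now y**2*sin(2*y)/2 + y*cos(2*y)/2 + ∫(-cos(2*y)/2) dy.
Step 3. Evaluate the standard form: now y**2*sin(2*y)/2 + y*cos(2*y)/2 - sin(2*y)/4.
Answer: y**2*sin(2*y)/2 + y*cos(2*y)/2 - sin(2*y)/4.


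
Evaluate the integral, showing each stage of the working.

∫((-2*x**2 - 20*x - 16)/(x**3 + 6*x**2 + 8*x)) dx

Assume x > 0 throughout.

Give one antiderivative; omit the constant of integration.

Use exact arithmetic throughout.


Step 1. Decompose ∫((-2*x**2 - 20*x - 16)/(x**3 + 6*x**2 + 8*x)) dx by partial fractions, (-2*x**2 - 20*x - 16)/(x**3 + 6*x**2 + 8*x) = 4/(x + 4) - 4/(x + 2) - 2/x: now ∫(-2/x) dx + ∫(-4/(x + 2)) dx + ∫(4/(x + 4)) dx.
Step 2. Evaluate the standard form [assuming x > 0]: now -2*log(x) + ∫(-4/(x + 2)) dx + ∫(4/(x + 4)) dx.
Step 3. Evaluate the standard form [assuming x > -4]: now -2*log(x) + 4*log(x + 4) + ∫(-4/(x + 2)) dx.
Step 4. Evaluate the standard form [assuming x > -2]: now -2*log(x) - 4*log(x + 2) + 4*log(x + 4).
Answer: -2*log(x) - 4*log(x + 2) + 4*log(x + 4).


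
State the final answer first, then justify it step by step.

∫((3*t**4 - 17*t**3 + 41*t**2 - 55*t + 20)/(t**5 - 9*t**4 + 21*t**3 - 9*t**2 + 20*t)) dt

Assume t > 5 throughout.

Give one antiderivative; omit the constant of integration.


The answer is log(t) + 4*log(t - 5) - 2*log(t - 4) - 2*atan(t).
Step 1. Decompose ∫((3*t**4 - 17*t**3 + 41*t**2 - 55*t + 20)/(t**5 - 9*t**4 + 21*t**3 - 9*t**2 + 20*t)) dt by partial fractions, (3*t**4 - 17*t**3 + 41*t**2 - 55*t + 20)/(t**5 - 9*t**4 + 21*t**3 - 9*t**2 + 20*t) = -2/(t**2 + 1) - 2/(t - 4) + 4/(t - 5) + 1/t: now ∫(1/t) dt + ∫(4/(t - 5)) dt + ∫(-2/(t - 4)) dt + ∫(-2/(t**2 + 1)) dt.
Step 2. Evaluate the standard form [assuming t > 5]: now 4*log(t - 5) + ∫(1/t) dt + ∫(-2/(t - 4)) dt + ∫(-2/(t**2 + 1)) dt.
Step 3. Evaluate the standard form [assuming t > 4]: now 4*log(t - 5) - 2*log(t - 4) + ∫(1/t) dt + ∫(-2/(t**2 + 1)) dt.
Step 4. Evaluate the standard form [assuming t > 0]: now log(t) + 4*log(t - 5) - 2*log(t - 4) + ∫(-2/(t**2 + 1)) dt.
Step 5. Evaluate the standard form: now log(t) + 4*log(t - 5) - 2*log(t - 4) - 2*atan(t).
Answer: log(t) + 4*log(t - 5) - 2*log(t - 4) - 2*atan(t).


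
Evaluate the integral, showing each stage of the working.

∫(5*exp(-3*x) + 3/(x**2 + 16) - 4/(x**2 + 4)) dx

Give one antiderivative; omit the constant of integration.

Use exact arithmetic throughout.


Step 1. Rewrite: now ∫(-4/(x**2 + 4)) dx + ∫(3/(x**2 + 16)) dx + ∫(5*exp(-3*x)) dx.
Step 2. Evaluate the standard form: now -2*atan(x/2) + ∫(3/(x**2 + 16)) dx + ∫(5*exp(-3*x)) dx.
Step 3. Evaluate the standard form: now 3*atan(x/4)/4 - 2*atan(x/2) + ∫(5*exp(-3*x)) dx.
Step 4. Evaluate the standard form: now 3*atan(x/4)/4 - 2*atan(x/2) - 5*exp(-3*x)/3.
Answer: 3*atan(x/4)/4 - 2*atan(x/2) - 5*exp(-3*x)/3.


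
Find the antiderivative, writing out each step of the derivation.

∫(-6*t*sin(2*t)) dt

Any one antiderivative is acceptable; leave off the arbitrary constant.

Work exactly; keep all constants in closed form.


Step 1. Integrate ∫(-6*t*sin(2*t)) dt by parts with u = t, dv = (-6*sin(2*t)) dt, so v = 3*cos(2*t): now 3*t*cos(2*t) + ∫(-3*cos(2*t)) dt.
Step 2. Evaluate the standard form: now 3*t*cos(2*t) - 3*sin(2*t)/2.
Answer: 3*t*cos(2*t) - 3*sin(2*t)/2.


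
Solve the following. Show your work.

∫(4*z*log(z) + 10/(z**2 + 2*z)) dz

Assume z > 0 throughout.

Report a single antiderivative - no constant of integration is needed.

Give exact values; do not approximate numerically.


Step 1. Rewrite: now ∫(4*z*log(z)) dz + ∫(10/(z**2 + 2*z)) dz.
Step 2. Decompose ∫(10/(z**2 + 2*z)) dz by partial fractions, 10/(z**2 + 2*z) = -5/(z + 2) + 5/z: now ∫(5/z) dz + ∫(4*z*log(z)) dz + ∫(-5/(z + 2)) dz.
Step 3. Evaluate the standard form [assuming z > -2]: now -5*log(z + 2) + ∫(5/z) dz + ∫(4*z*log(z)) dz.
Step 4. Evaluate the standard form [assuming z > 0]: now 5*log(z) - 5*log(z + 2) + ∫(4*z*log(z)) dz.
Step 5. Integrate ∫(4*z*log(z)) dz by parts with u = log(z), dv = (4*z) dz, so v = 2*z**2 [assuming z > 0]: now 2*z**2*log(z) + 5*log(z) - 5*log(z + 2) + ∫(-2*z) dz.
Step 6. Evaluate the standard form: now 2*z**2*log(z) - z**2 + 5*log(z) - 5*log(z + 2).
Answer: 2*z**2*log(z) - z**2 + 5*log(z) - 5*log(z + 2).


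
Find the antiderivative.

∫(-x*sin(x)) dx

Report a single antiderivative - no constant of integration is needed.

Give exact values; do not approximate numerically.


Answer: x*cos(x) - sin(x).


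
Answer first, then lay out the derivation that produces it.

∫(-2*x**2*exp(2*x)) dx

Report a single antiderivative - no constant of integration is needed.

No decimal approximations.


The answer is -x**2*exp(2*x) + x*exp(2*x) - exp(2*x)/2.
Step 1. Integrate ∫(-2*x**2*exp(2*x)) dx by parts with u = x**2, dv = (-2*exp(2*x)) dx, so v = -exp(2*x): now -x**2*exp(2*x) + ∫(2*x*exp(2*x)) dx.
Step 2. Integrate ∫(2*x*exp(2*x)) dx by parts with u = x, dv = (2*exp(2*x)) dx, so v = exp(2*x): now -x**2*exp(2*x) + x*exp(2*x) + ∫(-exp(2*x)) dx.
Step 3. Evaluate the standard form: now -x**2*exp(2*x) + x*exp(2*x) - exp(2*x)/2.
Answer: -x**2*exp(2*x) + x*exp(2*x) - exp(2*x)/2.


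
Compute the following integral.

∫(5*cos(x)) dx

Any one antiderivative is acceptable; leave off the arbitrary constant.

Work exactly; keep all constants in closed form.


Answer: 5*sin(x).


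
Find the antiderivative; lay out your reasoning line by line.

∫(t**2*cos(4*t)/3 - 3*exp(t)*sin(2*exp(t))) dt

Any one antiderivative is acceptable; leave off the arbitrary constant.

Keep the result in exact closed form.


Step 1. Rewrite: now ∫(t**2*cos(4*t)/3) dt + ∫(-3*exp(t)*sin(2*exp(t))) dt.
Step 2. Integrate ∫(t**2*cos(4*t)/3) dt by parts with u = t**2, dv = (cos(4*t)/3) dt, so v = sin(4*t)/12: now t**2*sin(4*t)/12 + ∫(-t*sin(4*t)/6) dt + ∫(-3*exp(t)*sin(2*exp(t))) dt.
Step 3. Integrate ∫(-t*sin(4*t)/6) dt by parts with u = t, dv = (-sin(4*t)/6) dt, so v = cos(4*t)/24: now t**2*sin(4*t)/12 + t*cos(4*t)/24 + ∫(-3*exp(t)*sin(2*exp(t))) dt + ∫(-cos(4*t)/24) dt.
Step 4. Evaluate the standard form: now t**2*sin(4*t)/12 + t*cos(4*t)/24 - sin(4*t)/96 + ∫(-3*exp(t)*sin(2*exp(t))) dt.
Step 5. Substitute u = exp(t), turning ∫(-3*exp(t)*sin(2*exp(t))) dt into ∫(-3*sin(2*u)) du: now t**2*sin(4*t)/12 + t*cos(4*t)/24 - sin(4*t)/96 + ∫(-3*sin(2*u)) du.
Step 6. Evaluate the standard form: now t**2*sin(4*t)/12 + t*cos(4*t)/24 - sin(4*t)/96 + 3*cos(2*u)/2.
Step 7. Substitute back u = exp(t): now t**2*sin(4*t)/12 + t*cos(4*t)/24 - sin(4*t)/96 + 3*cos(2*exp(t))/2.
Answer: t**2*sin(4*t)/12 + t*cos(4*t)/24 - sin(4*t)/96 + 3*cos(2*exp(t))/2.


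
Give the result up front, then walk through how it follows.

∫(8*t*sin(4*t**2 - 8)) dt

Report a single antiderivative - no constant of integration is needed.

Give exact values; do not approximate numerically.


The answer is -cos(4*t**2 - 8).
Step 1. Substitute u = t**2 - 2, turning ∫(8*t*sin(4*t**2 - 8)) dt into ∫(4*sin(4*u)) du: now ∫(4*sin(4*u)) du.
Step 2. Evaluate the standard form: now -cos(4*u).
Step 3. Substitute back u = t**2 - 2: now -cos(4*t**2 - 8).
Answer: -cos(4*t**2 - 8).


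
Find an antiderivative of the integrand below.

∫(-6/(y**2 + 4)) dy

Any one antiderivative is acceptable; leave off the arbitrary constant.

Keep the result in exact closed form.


Answer: -3*atan(y/2).


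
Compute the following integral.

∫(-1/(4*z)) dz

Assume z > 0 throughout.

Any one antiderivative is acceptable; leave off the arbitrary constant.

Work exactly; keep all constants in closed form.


Answer: -log(z)/4.


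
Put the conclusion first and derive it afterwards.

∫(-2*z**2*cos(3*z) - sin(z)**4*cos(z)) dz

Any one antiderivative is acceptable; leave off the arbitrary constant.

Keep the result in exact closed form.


The answer is -2*z**2*sin(3*z)/3 - 4*z*cos(3*z)/9 - sin(z)**5/5 + 4*sin(3*z)/27.
Step 1. Rewrite: now ∫(-2*z**2*cos(3*z)) dz + ∫(-sin(z)**4*cos(z)) dz.
Step 2. Substitute u = sin(z), turning ∫(-sin(z)**4*cos(z)) dz into ∫(-u**4) du: now ∫(-u**4) du + ∫(-2*z**2*cos(3*z)) dz.
Step 3. Evaluate the standard form: now -u**5/5 + ∫(-2*z**2*cos(3*z)) dz.
Step 4. Substitute back u = sin(z): now -sin(z)**5/5 + ∫(-2*z**2*cos(3*z)) dz.
Step 5. Integrate ∫(-2*z**2*cos(3*z)) dz by parts with u = z**2, dv = (-2*cos(3*z)) dz, so v = -2*sin(3*z)/3: now -2*z**2*sin(3*z)/3 - sin(z)**5/5 + ∫(4*z*sin(3*z)/3) dz.
Step 6. Integrate ∫(4*z*sin(3*z)/3) dz by parts with u = z, dv = (4*sin(3*z)/3) dz, so v = -4*cos(3*z)/9: now -2*z**2*sin(3*z)/3 - 4*z*cos(3*z)/9 - sin(z)**5/5 + ∫(4*cos(3*z)/9) dz.
Step 7. Evaluate the standard form: now -2*z**2*sin(3*z)/3 - 4*z*cos(3*z)/9 - sin(z)**5/5 + 4*sin(3*z)/27.
Answer: -2*z**2*sin(3*z)/3 - 4*z*cos(3*z)/9 - sin(z)**5/5 + 4*sin(3*z)/27.


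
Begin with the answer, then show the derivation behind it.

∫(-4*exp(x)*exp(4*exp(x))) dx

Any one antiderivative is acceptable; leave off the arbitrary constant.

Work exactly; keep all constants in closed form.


The answer is -exp(4*exp(x)).
Step 1. Substitute u = exp(x), turning ∫(-4*exp(x)*exp(4*exp(x))) dx into ∫(-4*exp(4*u)) du: now ∫(-4*exp(4*u)) du.
Step 2. Evaluate the standard form: now -exp(4*u).
Step 3. Substitute back u = exp(x): now -exp(4*exp(x)).
Answer: -exp(4*exp(x)).


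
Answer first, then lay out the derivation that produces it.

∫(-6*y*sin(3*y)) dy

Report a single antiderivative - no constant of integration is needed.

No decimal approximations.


The answer is 2*y*cos(3*y) - 2*sin(3*y)/3.
Step 1. Integrate ∫(-6*y*sin(3*y)) dy by parts with u = y, dv = (-6*sin(3*y)) dy, so v = 2*cos(3*y): now 2*y*cos(3*y) + ∫(-2*cos(3*y)) dy.
Step 2. Evaluate the standard form: now 2*y*cos(3*y) - 2*sin(3*y)/3.
Answer: 2*y*cos(3*y) - 2*sin(3*y)/3.


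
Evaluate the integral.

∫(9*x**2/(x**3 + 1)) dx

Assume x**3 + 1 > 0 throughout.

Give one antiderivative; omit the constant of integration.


Answer: 3*log(x**3 + 1).


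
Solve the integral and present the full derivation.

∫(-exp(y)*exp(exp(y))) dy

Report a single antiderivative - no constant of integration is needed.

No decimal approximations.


Step 1. Substitute u = exp(y), turning ∫(-exp(y)*exp(exp(y))) dy into ∫(-exp(u)) du: now ∫(-exp(u)) du.
Step 2. Evaluate the standard form: now -exp(u).
Step 3. Substitute back u = exp(y): now -exp(exp(y)).
Answer: -exp(exp(y)).


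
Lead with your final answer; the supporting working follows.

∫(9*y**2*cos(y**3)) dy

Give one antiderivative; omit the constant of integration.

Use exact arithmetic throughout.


The answer is 3*sin(y**3).
Step 1. Substitute u = y**3, turning ∫(9*y**2*cos(y**3)) dy into ∫(3*cos(u)) du: now ∫(3*cos(u)) du.
Step 2. Evaluate the standard form: now 3*sin(u).
Step 3. Substitute back u = y**3: now 3*sin(y**3).
Answer: 3*sin(y**3).


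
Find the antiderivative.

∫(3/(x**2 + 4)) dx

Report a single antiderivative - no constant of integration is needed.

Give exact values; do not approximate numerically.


Answer: 3*atan(x/2)/2.


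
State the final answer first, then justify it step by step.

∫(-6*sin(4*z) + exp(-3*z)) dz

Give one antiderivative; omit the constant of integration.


The answer is 3*cos(4*z)/2 - exp(-3*z)/3.
Step 1. Rewrite: now ∫(exp(-3*z)) dz + ∫(-6*sin(4*z)) dz.
Step 2. Evaluate the standard form: now 3*cos(4*z)/2 + ∫(exp(-3*z)) dz.
Step 3. Evaluate the standard form: now 3*cos(4*z)/2 - exp(-3*z)/3.
Answer: 3*cos(4*z)/2 - exp(-3*z)/3.


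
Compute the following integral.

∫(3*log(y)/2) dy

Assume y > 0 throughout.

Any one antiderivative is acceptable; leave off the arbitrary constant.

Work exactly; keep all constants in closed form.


Answer: 3*y*log(y)/2 - 3*y/2.


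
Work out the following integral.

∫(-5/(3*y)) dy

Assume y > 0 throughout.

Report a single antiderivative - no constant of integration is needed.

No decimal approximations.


Answer: -5*log(y)/3.


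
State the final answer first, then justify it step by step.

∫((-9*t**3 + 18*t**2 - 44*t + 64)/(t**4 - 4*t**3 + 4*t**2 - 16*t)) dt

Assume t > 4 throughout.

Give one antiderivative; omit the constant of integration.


The answer is -4*log(t) - 5*log(t - 4) + atan(t/2).
Step 1. Decompose ∫((-9*t**3 + 18*t**2 - 44*t + 64)/(t**4 - 4*t**3 + 4*t**2 - 16*t)) dt by partial fractions, (-9*t**3 + 18*t**2 - 44*t + 64)/(t**4 - 4*t**3 + 4*t**2 - 16*t) = 2/(t**2 + 4) - 5/(t - 4) - 4/t: now ∫(-4/t) dt + ∫(-5/(t - 4)) dt + ∫(2/(t**2 + 4)) dt.
Step 2. Evaluate the standard form [assuming t > 4]: now -5*log(t - 4) + ∫(-4/t) dt + ∫(2/(t**2 + 4)) dt.
Step 3. Evaluate the standard form [assuming t > 0]: now -4*log(t) - 5*log(t - 4) + ∫(2/(t**2 + 4)) dt.
Step 4. Evaluate the standard form: now -4*log(t) - 5*log(t - 4) + atan(t/2).
Answer: -4*log(t) - 5*log(t - 4) + atan(t/2).


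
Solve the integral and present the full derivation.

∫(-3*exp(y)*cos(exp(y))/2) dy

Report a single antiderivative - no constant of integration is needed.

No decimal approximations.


Step 1. Substitute u = exp(y), turning ∫(-3*exp(y)*cos(exp(y))/2) dy into ∫(-3*cos(u)/2) du: now ∫(-3*cos(u)/2) du.
Step 2. Evaluate the standard form: now -3*sin(u)/2.
Step 3. Substitute back u = exp(y): now -3*sin(exp(y))/2.
Answer: -3*sin(exp(y))/2.


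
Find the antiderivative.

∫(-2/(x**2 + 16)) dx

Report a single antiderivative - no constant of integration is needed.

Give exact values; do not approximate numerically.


Answer: -atan(x/4)/2.


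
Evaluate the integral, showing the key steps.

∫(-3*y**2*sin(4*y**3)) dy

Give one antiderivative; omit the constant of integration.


Step 1. Substitute u = y**3, turning ∫(-3*y**2*sin(4*y**3)) dy into ∫(-sin(4*u)) du: now ∫(-sin(4*u)) du.
Step 2. Evaluate the standard form: now cos(4*u)/4.
Step 3. Substitute back u = y**3: now cos(4*y**3)/4.
Answer: cos(4*y**3)/4.


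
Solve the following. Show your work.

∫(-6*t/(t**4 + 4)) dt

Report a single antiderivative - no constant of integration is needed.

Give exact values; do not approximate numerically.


Step 1. Substitute u = t**2, turning ∫(-6*t/(t**4 + 4)) dt into ∫(-3/(u**2 + 4)) du: now ∫(-3/(u**2 + 4)) du.
Step 2. Evaluate the standard form: now -3*atan(u/2)/2.
Step 3. Substitute back u = t**2: now -3*atan(t**2/2)/2.
Answer: -3*atan(t**2/2)/2.


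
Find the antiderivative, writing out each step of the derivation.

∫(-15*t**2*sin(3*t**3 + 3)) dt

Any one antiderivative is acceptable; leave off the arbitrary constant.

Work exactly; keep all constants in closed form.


Step 1. Substitute u = t**3 + 1, turning ∫(-15*t**2*sin(3*t**3 + 3)) dt into ∫(-5*sin(3*u)) du: now ∫(-5*sin(3*u)) du.
Step 2. Evaluate the standard form: now 5*cos(3*u)/3.
Step 3. Substitute back u = t**3 + 1: now 5*cos(3*t**3 + 3)/3.
Answer: 5*cos(3*t**3 + 3)/3.


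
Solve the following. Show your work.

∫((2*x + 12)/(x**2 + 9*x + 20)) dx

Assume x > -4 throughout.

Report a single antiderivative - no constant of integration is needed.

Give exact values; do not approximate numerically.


Step 1. Decompose ∫((2*x + 12)/(x**2 + 9*x + 20)) dx by partial fractions, (2*x + 12)/(x**2 + 9*x + 20) = -2/(x + 5) + 4/(x + 4): now ∫(4/(x + 4)) dx + ∫(-2/(x + 5)) dx.
Step 2. Evaluate the standard form [assuming x > -4]: now 4*log(x + 4) + ∫(-2/(x + 5)) dx.
Step 3. Evaluate the standard form [assuming x > -5]: now 4*log(x + 4) - 2*log(x + 5).
Answer: 4*log(x + 4) - 2*log(x + 5).
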